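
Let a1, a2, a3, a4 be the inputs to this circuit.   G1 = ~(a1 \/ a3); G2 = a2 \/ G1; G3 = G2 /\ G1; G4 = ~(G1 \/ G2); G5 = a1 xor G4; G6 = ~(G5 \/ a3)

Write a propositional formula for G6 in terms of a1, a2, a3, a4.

G1 = ~(a1 \/ a3)
G2 = a2 \/ G1 = a2 \/ (~(a1 \/ a3))
G4 = ~(G1 \/ G2) = ~((~(a1 \/ a3)) \/ (a2 \/ (~(a1 \/ a3))))
G5 = a1 xor G4 = a1 xor (~((~(a1 \/ a3)) \/ (a2 \/ (~(a1 \/ a3)))))
G6 = ~(G5 \/ a3) = ~((a1 xor (~((~(a1 \/ a3)) \/ (a2 \/ (~(a1 \/ a3)))))) \/ a3)

~((a1 xor (~((~(a1 \/ a3)) \/ (a2 \/ (~(a1 \/ a3)))))) \/ a3)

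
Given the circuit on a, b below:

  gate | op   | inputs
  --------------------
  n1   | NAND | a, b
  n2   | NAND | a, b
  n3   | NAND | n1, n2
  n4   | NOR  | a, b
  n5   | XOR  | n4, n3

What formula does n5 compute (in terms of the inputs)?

n1 = a NAND b
n2 = a NAND b
n3 = n1 NAND n2 = (a NAND b) NAND (a NAND b)
n4 = a NOR b
n5 = n4 XOR n3 = (a NOR b) XOR ((a NAND b) NAND (a NAND b))

(a NOR b) XOR ((a NAND b) NAND (a NAND b))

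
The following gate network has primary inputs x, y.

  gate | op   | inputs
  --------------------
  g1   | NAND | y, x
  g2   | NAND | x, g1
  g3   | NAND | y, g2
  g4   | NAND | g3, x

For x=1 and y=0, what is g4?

0

g1 = 0 NAND 1 = 1
g2 = 1 NAND 1 = 0
g3 = 0 NAND 0 = 1
g4 = 1 NAND 1 = 0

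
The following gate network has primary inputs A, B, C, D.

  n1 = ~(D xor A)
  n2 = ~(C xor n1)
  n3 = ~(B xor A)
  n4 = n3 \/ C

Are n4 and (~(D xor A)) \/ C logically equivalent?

n3 = ~(B xor A)
n4 = n3 \/ C = (~(B xor A)) \/ C
At A=0, B=0, C=0, D=1: circuit gives 1, formula gives 0.

No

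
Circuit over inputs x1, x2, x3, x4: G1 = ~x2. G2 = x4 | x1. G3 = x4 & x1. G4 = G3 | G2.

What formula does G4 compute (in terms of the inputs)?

G2 = x4 | x1
G3 = x4 & x1
G4 = G3 | G2 = (x4 & x1) | (x4 | x1)

(x4 & x1) | (x4 | x1)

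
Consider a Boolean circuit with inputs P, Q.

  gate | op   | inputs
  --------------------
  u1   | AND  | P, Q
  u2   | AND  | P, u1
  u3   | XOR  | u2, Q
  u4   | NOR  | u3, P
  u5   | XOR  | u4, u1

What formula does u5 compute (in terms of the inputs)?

u1 = P AND Q
u2 = P AND u1 = P AND (P AND Q)
u3 = u2 XOR Q = (P AND (P AND Q)) XOR Q
u4 = u3 NOR P = ((P AND (P AND Q)) XOR Q) NOR P
u5 = u4 XOR u1 = (((P AND (P AND Q)) XOR Q) NOR P) XOR (P AND Q)

(((P AND (P AND Q)) XOR Q) NOR P) XOR (P AND Q)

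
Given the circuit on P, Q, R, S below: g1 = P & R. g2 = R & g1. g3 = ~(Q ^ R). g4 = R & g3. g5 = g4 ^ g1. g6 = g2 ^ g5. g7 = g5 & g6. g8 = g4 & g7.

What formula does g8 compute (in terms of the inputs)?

(R & (~(Q ^ R))) & (((R & (~(Q ^ R))) ^ (P & R)) & ((R & (P & R)) ^ ((R & (~(Q ^ R))) ^ (P & R))))

g1 = P & R
g2 = R & g1 = R & (P & R)
g3 = ~(Q ^ R)
g4 = R & g3 = R & (~(Q ^ R))
g5 = g4 ^ g1 = (R & (~(Q ^ R))) ^ (P & R)
g6 = g2 ^ g5 = (R & (P & R)) ^ ((R & (~(Q ^ R))) ^ (P & R))
g7 = g5 & g6 = ((R & (~(Q ^ R))) ^ (P & R)) & ((R & (P & R)) ^ ((R & (~(Q ^ R))) ^ (P & R)))
g8 = g4 & g7 = (R & (~(Q ^ R))) & (((R & (~(Q ^ R))) ^ (P & R)) & ((R & (P & R)) ^ ((R & (~(Q ^ R))) ^ (P & R))))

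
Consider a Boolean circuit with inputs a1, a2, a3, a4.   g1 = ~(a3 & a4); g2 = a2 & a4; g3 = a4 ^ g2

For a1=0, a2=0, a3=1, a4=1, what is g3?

g2 = 0 & 1 = 0
g3 = 1 ^ 0 = 1

1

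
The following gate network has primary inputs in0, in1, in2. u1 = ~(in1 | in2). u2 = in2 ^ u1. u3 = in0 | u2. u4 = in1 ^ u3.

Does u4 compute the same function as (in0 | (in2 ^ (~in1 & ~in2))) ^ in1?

u1 = ~(in1 | in2)
u2 = in2 ^ u1 = in2 ^ (~(in1 | in2))
u3 = in0 | u2 = in0 | (in2 ^ (~(in1 | in2)))
u4 = in1 ^ u3 = in1 ^ (in0 | (in2 ^ (~(in1 | in2))))
At in0=0, in1=1, in2=1: circuit gives 0, formula gives 0.
At in0=0, in1=0, in2=0: circuit gives 1, formula gives 1.
Agrees on all 8 inputs.

Yes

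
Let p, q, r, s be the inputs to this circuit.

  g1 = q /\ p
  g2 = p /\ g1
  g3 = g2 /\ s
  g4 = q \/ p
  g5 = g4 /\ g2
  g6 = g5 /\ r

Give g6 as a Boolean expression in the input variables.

((q \/ p) /\ (p /\ (q /\ p))) /\ r

g1 = q /\ p
g2 = p /\ g1 = p /\ (q /\ p)
g4 = q \/ p
g5 = g4 /\ g2 = (q \/ p) /\ (p /\ (q /\ p))
g6 = g5 /\ r = ((q \/ p) /\ (p /\ (q /\ p))) /\ r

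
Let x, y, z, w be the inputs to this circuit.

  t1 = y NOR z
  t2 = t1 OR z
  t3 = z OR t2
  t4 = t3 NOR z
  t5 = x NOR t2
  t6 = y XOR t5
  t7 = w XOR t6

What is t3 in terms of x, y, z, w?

z OR ((y NOR z) OR z)

t1 = y NOR z
t2 = t1 OR z = (y NOR z) OR z
t3 = z OR t2 = z OR ((y NOR z) OR z)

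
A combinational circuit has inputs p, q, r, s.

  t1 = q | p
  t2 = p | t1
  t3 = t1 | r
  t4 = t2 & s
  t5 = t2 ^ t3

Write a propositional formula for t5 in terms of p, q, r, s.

(p | (q | p)) ^ ((q | p) | r)

t1 = q | p
t2 = p | t1 = p | (q | p)
t3 = t1 | r = (q | p) | r
t5 = t2 ^ t3 = (p | (q | p)) ^ ((q | p) | r)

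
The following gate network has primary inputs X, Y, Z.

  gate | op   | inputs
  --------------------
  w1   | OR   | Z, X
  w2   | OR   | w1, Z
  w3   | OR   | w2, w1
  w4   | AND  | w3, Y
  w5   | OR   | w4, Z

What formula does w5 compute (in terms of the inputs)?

((((Z OR X) OR Z) OR (Z OR X)) AND Y) OR Z

w1 = Z OR X
w2 = w1 OR Z = (Z OR X) OR Z
w3 = w2 OR w1 = ((Z OR X) OR Z) OR (Z OR X)
w4 = w3 AND Y = (((Z OR X) OR Z) OR (Z OR X)) AND Y
w5 = w4 OR Z = ((((Z OR X) OR Z) OR (Z OR X)) AND Y) OR Z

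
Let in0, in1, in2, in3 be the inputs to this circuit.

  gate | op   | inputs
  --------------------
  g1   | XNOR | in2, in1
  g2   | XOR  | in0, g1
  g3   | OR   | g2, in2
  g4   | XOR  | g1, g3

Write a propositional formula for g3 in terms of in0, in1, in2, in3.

(in0 XOR (in2 XNOR in1)) OR in2

g1 = in2 XNOR in1
g2 = in0 XOR g1 = in0 XOR (in2 XNOR in1)
g3 = g2 OR in2 = (in0 XOR (in2 XNOR in1)) OR in2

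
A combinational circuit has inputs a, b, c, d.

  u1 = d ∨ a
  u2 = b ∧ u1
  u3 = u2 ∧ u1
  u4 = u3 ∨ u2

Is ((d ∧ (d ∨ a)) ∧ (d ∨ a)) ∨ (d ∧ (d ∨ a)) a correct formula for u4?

u1 = d ∨ a
u2 = b ∧ u1 = b ∧ (d ∨ a)
u3 = u2 ∧ u1 = (b ∧ (d ∨ a)) ∧ (d ∨ a)
u4 = u3 ∨ u2 = ((b ∧ (d ∨ a)) ∧ (d ∨ a)) ∨ (b ∧ (d ∨ a))
At a=0, b=0, c=0, d=1: circuit gives 0, formula gives 1.

No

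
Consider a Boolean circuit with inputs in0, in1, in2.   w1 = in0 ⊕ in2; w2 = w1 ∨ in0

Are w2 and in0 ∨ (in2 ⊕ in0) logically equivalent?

w1 = in0 ⊕ in2
w2 = w1 ∨ in0 = (in0 ⊕ in2) ∨ in0
At in0=0, in1=0, in2=0: circuit gives 0, formula gives 0.
At in0=0, in1=0, in2=1: circuit gives 1, formula gives 1.
Agrees on all 8 inputs.

Yes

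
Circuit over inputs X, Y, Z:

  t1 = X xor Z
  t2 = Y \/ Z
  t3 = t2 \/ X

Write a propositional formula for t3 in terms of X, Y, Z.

(Y \/ Z) \/ X

t2 = Y \/ Z
t3 = t2 \/ X = (Y \/ Z) \/ X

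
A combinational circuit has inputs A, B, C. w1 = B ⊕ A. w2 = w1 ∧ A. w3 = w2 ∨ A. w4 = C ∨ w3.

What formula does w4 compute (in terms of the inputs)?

w1 = B ⊕ A
w2 = w1 ∧ A = (B ⊕ A) ∧ A
w3 = w2 ∨ A = ((B ⊕ A) ∧ A) ∨ A
w4 = C ∨ w3 = C ∨ (((B ⊕ A) ∧ A) ∨ A)

C ∨ (((B ⊕ A) ∧ A) ∨ A)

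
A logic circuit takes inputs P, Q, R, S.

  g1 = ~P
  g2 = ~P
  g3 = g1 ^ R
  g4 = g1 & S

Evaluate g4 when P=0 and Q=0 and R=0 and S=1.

1

g1 = ~0 = 1
g4 = 1 & 1 = 1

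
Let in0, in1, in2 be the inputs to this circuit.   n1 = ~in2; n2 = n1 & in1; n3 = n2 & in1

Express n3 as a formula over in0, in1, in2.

n1 = ~in2
n2 = n1 & in1 = ~in2 & in1
n3 = n2 & in1 = (~in2 & in1) & in1

(~in2 & in1) & in1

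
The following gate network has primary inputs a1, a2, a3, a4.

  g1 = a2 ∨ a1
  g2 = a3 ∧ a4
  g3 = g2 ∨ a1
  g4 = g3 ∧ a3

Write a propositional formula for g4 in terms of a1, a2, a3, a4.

g2 = a3 ∧ a4
g3 = g2 ∨ a1 = (a3 ∧ a4) ∨ a1
g4 = g3 ∧ a3 = ((a3 ∧ a4) ∨ a1) ∧ a3

((a3 ∧ a4) ∨ a1) ∧ a3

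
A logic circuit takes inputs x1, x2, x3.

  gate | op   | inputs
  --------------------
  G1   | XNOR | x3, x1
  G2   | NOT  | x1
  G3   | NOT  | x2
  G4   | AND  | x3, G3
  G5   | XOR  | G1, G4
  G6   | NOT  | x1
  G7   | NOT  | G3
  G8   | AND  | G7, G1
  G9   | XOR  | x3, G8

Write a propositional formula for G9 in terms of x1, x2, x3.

G1 = x3 XNOR x1
G3 = NOT x2
G7 = NOT G3 = NOT NOT x2
G8 = G7 AND G1 = NOT NOT x2 AND (x3 XNOR x1)
G9 = x3 XOR G8 = x3 XOR (NOT NOT x2 AND (x3 XNOR x1))

x3 XOR (NOT NOT x2 AND (x3 XNOR x1))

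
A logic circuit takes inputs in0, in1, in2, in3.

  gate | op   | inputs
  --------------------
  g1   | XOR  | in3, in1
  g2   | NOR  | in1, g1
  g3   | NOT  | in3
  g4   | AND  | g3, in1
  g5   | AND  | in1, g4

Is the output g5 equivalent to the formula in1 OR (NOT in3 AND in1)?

No

g3 = NOT in3
g4 = g3 AND in1 = NOT in3 AND in1
g5 = in1 AND g4 = in1 AND (NOT in3 AND in1)
At in0=0, in1=1, in2=0, in3=1: circuit gives 0, formula gives 1.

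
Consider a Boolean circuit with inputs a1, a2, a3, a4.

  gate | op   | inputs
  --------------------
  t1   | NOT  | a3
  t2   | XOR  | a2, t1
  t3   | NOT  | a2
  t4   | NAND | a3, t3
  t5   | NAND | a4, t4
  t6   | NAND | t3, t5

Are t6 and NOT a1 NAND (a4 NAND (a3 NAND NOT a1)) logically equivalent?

t3 = NOT a2
t4 = a3 NAND t3 = a3 NAND NOT a2
t5 = a4 NAND t4 = a4 NAND (a3 NAND NOT a2)
t6 = t3 NAND t5 = NOT a2 NAND (a4 NAND (a3 NAND NOT a2))
At a1=0, a2=1, a3=0, a4=0: circuit gives 1, formula gives 0.

No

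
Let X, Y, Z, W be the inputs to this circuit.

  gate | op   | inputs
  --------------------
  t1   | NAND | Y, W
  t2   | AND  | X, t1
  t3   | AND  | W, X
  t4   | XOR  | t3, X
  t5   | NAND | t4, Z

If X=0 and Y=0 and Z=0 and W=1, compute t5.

1

t3 = 1 AND 0 = 0
t4 = 0 XOR 0 = 0
t5 = 0 NAND 0 = 1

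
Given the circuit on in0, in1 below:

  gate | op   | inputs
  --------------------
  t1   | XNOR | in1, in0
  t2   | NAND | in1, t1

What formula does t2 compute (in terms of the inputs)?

in1 NAND (in1 XNOR in0)

t1 = in1 XNOR in0
t2 = in1 NAND t1 = in1 NAND (in1 XNOR in0)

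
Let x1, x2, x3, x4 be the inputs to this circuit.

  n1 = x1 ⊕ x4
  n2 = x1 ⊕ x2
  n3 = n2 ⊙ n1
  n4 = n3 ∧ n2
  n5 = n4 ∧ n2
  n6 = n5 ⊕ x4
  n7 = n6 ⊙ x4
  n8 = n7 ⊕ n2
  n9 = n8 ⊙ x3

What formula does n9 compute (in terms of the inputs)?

n1 = x1 ⊕ x4
n2 = x1 ⊕ x2
n3 = n2 ⊙ n1 = (x1 ⊕ x2) ⊙ (x1 ⊕ x4)
n4 = n3 ∧ n2 = ((x1 ⊕ x2) ⊙ (x1 ⊕ x4)) ∧ (x1 ⊕ x2)
n5 = n4 ∧ n2 = (((x1 ⊕ x2) ⊙ (x1 ⊕ x4)) ∧ (x1 ⊕ x2)) ∧ (x1 ⊕ x2)
n6 = n5 ⊕ x4 = ((((x1 ⊕ x2) ⊙ (x1 ⊕ x4)) ∧ (x1 ⊕ x2)) ∧ (x1 ⊕ x2)) ⊕ x4
n7 = n6 ⊙ x4 = (((((x1 ⊕ x2) ⊙ (x1 ⊕ x4)) ∧ (x1 ⊕ x2)) ∧ (x1 ⊕ x2)) ⊕ x4) ⊙ x4
n8 = n7 ⊕ n2 = ((((((x1 ⊕ x2) ⊙ (x1 ⊕ x4)) ∧ (x1 ⊕ x2)) ∧ (x1 ⊕ x2)) ⊕ x4) ⊙ x4) ⊕ (x1 ⊕ x2)
n9 = n8 ⊙ x3 = (((((((x1 ⊕ x2) ⊙ (x1 ⊕ x4)) ∧ (x1 ⊕ x2)) ∧ (x1 ⊕ x2)) ⊕ x4) ⊙ x4) ⊕ (x1 ⊕ x2)) ⊙ x3

(((((((x1 ⊕ x2) ⊙ (x1 ⊕ x4)) ∧ (x1 ⊕ x2)) ∧ (x1 ⊕ x2)) ⊕ x4) ⊙ x4) ⊕ (x1 ⊕ x2)) ⊙ x3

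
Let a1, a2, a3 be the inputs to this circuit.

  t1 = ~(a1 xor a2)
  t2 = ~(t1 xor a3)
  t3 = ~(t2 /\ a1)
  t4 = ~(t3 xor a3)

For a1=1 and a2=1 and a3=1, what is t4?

t1 = ~(1 xor 1) = 1
t2 = ~(1 xor 1) = 1
t3 = ~(1 /\ 1) = 0
t4 = ~(0 xor 1) = 0

0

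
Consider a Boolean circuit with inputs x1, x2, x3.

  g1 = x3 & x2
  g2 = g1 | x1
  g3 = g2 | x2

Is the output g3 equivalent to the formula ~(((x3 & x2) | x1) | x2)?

No

g1 = x3 & x2
g2 = g1 | x1 = (x3 & x2) | x1
g3 = g2 | x2 = ((x3 & x2) | x1) | x2
At x1=0, x2=0, x3=0: circuit gives 0, formula gives 1.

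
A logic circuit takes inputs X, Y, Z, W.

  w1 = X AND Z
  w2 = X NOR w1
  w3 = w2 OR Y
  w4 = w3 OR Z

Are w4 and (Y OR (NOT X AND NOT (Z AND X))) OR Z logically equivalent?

Yes

w1 = X AND Z
w2 = X NOR w1 = X NOR (X AND Z)
w3 = w2 OR Y = (X NOR (X AND Z)) OR Y
w4 = w3 OR Z = ((X NOR (X AND Z)) OR Y) OR Z
At X=1, Y=0, Z=0, W=0: circuit gives 0, formula gives 0.
At X=0, Y=0, Z=0, W=0: circuit gives 1, formula gives 1.
Agrees on all 16 inputs.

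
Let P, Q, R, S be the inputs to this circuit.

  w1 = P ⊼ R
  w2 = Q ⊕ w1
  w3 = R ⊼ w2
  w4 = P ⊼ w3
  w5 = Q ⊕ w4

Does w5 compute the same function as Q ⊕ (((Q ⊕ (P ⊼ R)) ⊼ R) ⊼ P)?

Yes

w1 = P ⊼ R
w2 = Q ⊕ w1 = Q ⊕ (P ⊼ R)
w3 = R ⊼ w2 = R ⊼ (Q ⊕ (P ⊼ R))
w4 = P ⊼ w3 = P ⊼ (R ⊼ (Q ⊕ (P ⊼ R)))
w5 = Q ⊕ w4 = Q ⊕ (P ⊼ (R ⊼ (Q ⊕ (P ⊼ R))))
At P=0, Q=1, R=0, S=0: circuit gives 0, formula gives 0.
At P=0, Q=0, R=0, S=0: circuit gives 1, formula gives 1.
Agrees on all 16 inputs.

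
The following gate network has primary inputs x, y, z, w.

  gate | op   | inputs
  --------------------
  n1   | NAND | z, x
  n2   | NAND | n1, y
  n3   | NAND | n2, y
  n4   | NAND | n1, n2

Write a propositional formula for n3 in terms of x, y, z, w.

n1 = z NAND x
n2 = n1 NAND y = (z NAND x) NAND y
n3 = n2 NAND y = ((z NAND x) NAND y) NAND y

((z NAND x) NAND y) NAND y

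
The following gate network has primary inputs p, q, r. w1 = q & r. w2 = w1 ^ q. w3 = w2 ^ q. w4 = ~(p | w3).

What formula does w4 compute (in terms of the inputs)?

w1 = q & r
w2 = w1 ^ q = (q & r) ^ q
w3 = w2 ^ q = ((q & r) ^ q) ^ q
w4 = ~(p | w3) = ~(p | (((q & r) ^ q) ^ q))

~(p | (((q & r) ^ q) ^ q))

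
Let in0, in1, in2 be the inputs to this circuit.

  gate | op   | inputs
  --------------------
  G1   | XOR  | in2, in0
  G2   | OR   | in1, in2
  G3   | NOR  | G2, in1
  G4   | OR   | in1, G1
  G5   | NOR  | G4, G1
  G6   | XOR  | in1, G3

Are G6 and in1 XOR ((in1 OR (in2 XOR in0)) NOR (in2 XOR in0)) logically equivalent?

No

G2 = in1 OR in2
G3 = G2 NOR in1 = (in1 OR in2) NOR in1
G6 = in1 XOR G3 = in1 XOR ((in1 OR in2) NOR in1)
At in0=1, in1=0, in2=0: circuit gives 1, formula gives 0.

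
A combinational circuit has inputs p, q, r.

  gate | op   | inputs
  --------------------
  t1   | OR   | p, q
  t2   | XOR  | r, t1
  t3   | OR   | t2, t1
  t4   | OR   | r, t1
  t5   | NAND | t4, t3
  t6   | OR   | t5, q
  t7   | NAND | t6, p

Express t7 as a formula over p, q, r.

t1 = p OR q
t2 = r XOR t1 = r XOR (p OR q)
t3 = t2 OR t1 = (r XOR (p OR q)) OR (p OR q)
t4 = r OR t1 = r OR (p OR q)
t5 = t4 NAND t3 = (r OR (p OR q)) NAND ((r XOR (p OR q)) OR (p OR q))
t6 = t5 OR q = ((r OR (p OR q)) NAND ((r XOR (p OR q)) OR (p OR q))) OR q
t7 = t6 NAND p = (((r OR (p OR q)) NAND ((r XOR (p OR q)) OR (p OR q))) OR q) NAND p

(((r OR (p OR q)) NAND ((r XOR (p OR q)) OR (p OR q))) OR q) NAND p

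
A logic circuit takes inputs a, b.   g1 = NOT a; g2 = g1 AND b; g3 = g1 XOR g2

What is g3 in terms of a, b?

NOT a XOR (NOT a AND b)

g1 = NOT a
g2 = g1 AND b = NOT a AND b
g3 = g1 XOR g2 = NOT a XOR (NOT a AND b)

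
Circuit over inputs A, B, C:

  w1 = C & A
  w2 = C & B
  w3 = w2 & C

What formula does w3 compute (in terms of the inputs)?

w2 = C & B
w3 = w2 & C = (C & B) & C

(C & B) & C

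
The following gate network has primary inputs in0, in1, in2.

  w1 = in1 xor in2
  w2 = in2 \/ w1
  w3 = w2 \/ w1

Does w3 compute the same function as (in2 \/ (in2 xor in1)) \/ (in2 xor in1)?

Yes

w1 = in1 xor in2
w2 = in2 \/ w1 = in2 \/ (in1 xor in2)
w3 = w2 \/ w1 = (in2 \/ (in1 xor in2)) \/ (in1 xor in2)
At in0=0, in1=0, in2=0: circuit gives 0, formula gives 0.
At in0=0, in1=0, in2=1: circuit gives 1, formula gives 1.
Agrees on all 8 inputs.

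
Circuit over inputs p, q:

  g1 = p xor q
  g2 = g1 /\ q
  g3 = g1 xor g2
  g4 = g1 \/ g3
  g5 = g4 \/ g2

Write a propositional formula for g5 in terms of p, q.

g1 = p xor q
g2 = g1 /\ q = (p xor q) /\ q
g3 = g1 xor g2 = (p xor q) xor ((p xor q) /\ q)
g4 = g1 \/ g3 = (p xor q) \/ ((p xor q) xor ((p xor q) /\ q))
g5 = g4 \/ g2 = ((p xor q) \/ ((p xor q) xor ((p xor q) /\ q))) \/ ((p xor q) /\ q)

((p xor q) \/ ((p xor q) xor ((p xor q) /\ q))) \/ ((p xor q) /\ q)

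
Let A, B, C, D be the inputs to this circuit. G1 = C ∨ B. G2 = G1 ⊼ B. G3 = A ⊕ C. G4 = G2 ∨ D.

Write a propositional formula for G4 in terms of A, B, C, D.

((C ∨ B) ⊼ B) ∨ D

G1 = C ∨ B
G2 = G1 ⊼ B = (C ∨ B) ⊼ B
G4 = G2 ∨ D = ((C ∨ B) ⊼ B) ∨ D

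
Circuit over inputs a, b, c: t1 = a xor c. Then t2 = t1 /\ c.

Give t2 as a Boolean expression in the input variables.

(a xor c) /\ c

t1 = a xor c
t2 = t1 /\ c = (a xor c) /\ c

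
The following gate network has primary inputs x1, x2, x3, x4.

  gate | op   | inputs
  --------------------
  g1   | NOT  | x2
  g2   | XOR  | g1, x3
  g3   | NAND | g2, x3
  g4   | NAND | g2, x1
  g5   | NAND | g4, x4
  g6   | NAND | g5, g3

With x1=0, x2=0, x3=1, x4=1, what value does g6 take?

1

g1 = NOT 0 = 1
g2 = 1 XOR 1 = 0
g3 = 0 NAND 1 = 1
g4 = 0 NAND 0 = 1
g5 = 1 NAND 1 = 0
g6 = 0 NAND 1 = 1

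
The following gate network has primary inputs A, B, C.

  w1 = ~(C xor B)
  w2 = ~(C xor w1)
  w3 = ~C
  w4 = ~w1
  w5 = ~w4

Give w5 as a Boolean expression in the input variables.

w1 = ~(C xor B)
w4 = ~w1 = ~(~(C xor B))
w5 = ~w4 = ~~(~(C xor B))

~~(~(C xor B))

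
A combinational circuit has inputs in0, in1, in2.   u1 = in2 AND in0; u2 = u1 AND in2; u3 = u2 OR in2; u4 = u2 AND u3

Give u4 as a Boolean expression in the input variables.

u1 = in2 AND in0
u2 = u1 AND in2 = (in2 AND in0) AND in2
u3 = u2 OR in2 = ((in2 AND in0) AND in2) OR in2
u4 = u2 AND u3 = ((in2 AND in0) AND in2) AND (((in2 AND in0) AND in2) OR in2)

((in2 AND in0) AND in2) AND (((in2 AND in0) AND in2) OR in2)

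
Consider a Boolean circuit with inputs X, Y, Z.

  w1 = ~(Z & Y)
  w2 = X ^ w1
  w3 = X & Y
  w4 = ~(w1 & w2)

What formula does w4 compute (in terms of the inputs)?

~((~(Z & Y)) & (X ^ (~(Z & Y))))

w1 = ~(Z & Y)
w2 = X ^ w1 = X ^ (~(Z & Y))
w4 = ~(w1 & w2) = ~((~(Z & Y)) & (X ^ (~(Z & Y))))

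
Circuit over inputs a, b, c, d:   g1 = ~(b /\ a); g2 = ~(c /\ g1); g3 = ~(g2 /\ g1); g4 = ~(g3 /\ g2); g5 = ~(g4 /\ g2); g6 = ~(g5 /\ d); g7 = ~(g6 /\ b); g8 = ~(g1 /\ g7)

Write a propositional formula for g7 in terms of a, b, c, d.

g1 = ~(b /\ a)
g2 = ~(c /\ g1) = ~(c /\ (~(b /\ a)))
g3 = ~(g2 /\ g1) = ~((~(c /\ (~(b /\ a)))) /\ (~(b /\ a)))
g4 = ~(g3 /\ g2) = ~((~((~(c /\ (~(b /\ a)))) /\ (~(b /\ a)))) /\ (~(c /\ (~(b /\ a)))))
g5 = ~(g4 /\ g2) = ~((~((~((~(c /\ (~(b /\ a)))) /\ (~(b /\ a)))) /\ (~(c /\ (~(b /\ a)))))) /\ (~(c /\ (~(b /\ a)))))
g6 = ~(g5 /\ d) = ~((~((~((~((~(c /\ (~(b /\ a)))) /\ (~(b /\ a)))) /\ (~(c /\ (~(b /\ a)))))) /\ (~(c /\ (~(b /\ a)))))) /\ d)
g7 = ~(g6 /\ b) = ~((~((~((~((~((~(c /\ (~(b /\ a)))) /\ (~(b /\ a)))) /\ (~(c /\ (~(b /\ a)))))) /\ (~(c /\ (~(b /\ a)))))) /\ d)) /\ b)

~((~((~((~((~((~(c /\ (~(b /\ a)))) /\ (~(b /\ a)))) /\ (~(c /\ (~(b /\ a)))))) /\ (~(c /\ (~(b /\ a)))))) /\ d)) /\ b)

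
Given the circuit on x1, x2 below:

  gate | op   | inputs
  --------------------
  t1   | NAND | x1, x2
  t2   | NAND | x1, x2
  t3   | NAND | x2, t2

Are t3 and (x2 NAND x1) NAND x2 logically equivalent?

t2 = x1 NAND x2
t3 = x2 NAND t2 = x2 NAND (x1 NAND x2)
At x1=0, x2=1: circuit gives 0, formula gives 0.
At x1=0, x2=0: circuit gives 1, formula gives 1.
Agrees on all 4 inputs.

Yes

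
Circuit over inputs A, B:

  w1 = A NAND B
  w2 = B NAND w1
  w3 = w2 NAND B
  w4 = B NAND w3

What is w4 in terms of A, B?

w1 = A NAND B
w2 = B NAND w1 = B NAND (A NAND B)
w3 = w2 NAND B = (B NAND (A NAND B)) NAND B
w4 = B NAND w3 = B NAND ((B NAND (A NAND B)) NAND B)

B NAND ((B NAND (A NAND B)) NAND B)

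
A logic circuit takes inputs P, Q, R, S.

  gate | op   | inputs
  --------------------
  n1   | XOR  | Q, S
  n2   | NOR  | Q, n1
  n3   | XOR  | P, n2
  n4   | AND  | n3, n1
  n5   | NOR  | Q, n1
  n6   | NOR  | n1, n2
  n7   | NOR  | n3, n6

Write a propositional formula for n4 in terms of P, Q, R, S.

(P XOR (Q NOR (Q XOR S))) AND (Q XOR S)

n1 = Q XOR S
n2 = Q NOR n1 = Q NOR (Q XOR S)
n3 = P XOR n2 = P XOR (Q NOR (Q XOR S))
n4 = n3 AND n1 = (P XOR (Q NOR (Q XOR S))) AND (Q XOR S)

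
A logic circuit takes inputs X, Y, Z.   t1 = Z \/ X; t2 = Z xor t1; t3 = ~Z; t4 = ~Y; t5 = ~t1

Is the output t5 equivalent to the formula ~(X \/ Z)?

Yes

t1 = Z \/ X
t5 = ~t1 = ~(Z \/ X)
At X=0, Y=0, Z=1: circuit gives 0, formula gives 0.
At X=0, Y=0, Z=0: circuit gives 1, formula gives 1.
Agrees on all 8 inputs.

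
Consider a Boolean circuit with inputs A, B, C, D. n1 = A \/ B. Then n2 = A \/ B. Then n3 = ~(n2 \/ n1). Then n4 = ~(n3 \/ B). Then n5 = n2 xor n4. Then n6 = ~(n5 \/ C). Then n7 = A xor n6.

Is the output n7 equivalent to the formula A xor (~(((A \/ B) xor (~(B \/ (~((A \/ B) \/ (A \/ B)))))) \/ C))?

Yes

n1 = A \/ B
n2 = A \/ B
n3 = ~(n2 \/ n1) = ~((A \/ B) \/ (A \/ B))
n4 = ~(n3 \/ B) = ~((~((A \/ B) \/ (A \/ B))) \/ B)
n5 = n2 xor n4 = (A \/ B) xor (~((~((A \/ B) \/ (A \/ B))) \/ B))
n6 = ~(n5 \/ C) = ~(((A \/ B) xor (~((~((A \/ B) \/ (A \/ B))) \/ B))) \/ C)
n7 = A xor n6 = A xor (~(((A \/ B) xor (~((~((A \/ B) \/ (A \/ B))) \/ B))) \/ C))
At A=0, B=0, C=1, D=0: circuit gives 0, formula gives 0.
At A=0, B=0, C=0, D=0: circuit gives 1, formula gives 1.
Agrees on all 16 inputs.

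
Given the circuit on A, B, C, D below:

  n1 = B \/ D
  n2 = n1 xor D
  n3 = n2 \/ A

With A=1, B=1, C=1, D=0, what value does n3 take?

n1 = 1 \/ 0 = 1
n2 = 1 xor 0 = 1
n3 = 1 \/ 1 = 1

1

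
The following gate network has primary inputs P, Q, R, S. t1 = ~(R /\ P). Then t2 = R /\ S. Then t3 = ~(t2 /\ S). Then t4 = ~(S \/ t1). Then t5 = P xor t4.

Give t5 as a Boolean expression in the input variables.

P xor (~(S \/ (~(R /\ P))))

t1 = ~(R /\ P)
t4 = ~(S \/ t1) = ~(S \/ (~(R /\ P)))
t5 = P xor t4 = P xor (~(S \/ (~(R /\ P))))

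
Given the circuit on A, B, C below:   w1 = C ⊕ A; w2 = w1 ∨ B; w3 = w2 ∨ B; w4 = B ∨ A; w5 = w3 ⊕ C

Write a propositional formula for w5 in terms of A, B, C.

w1 = C ⊕ A
w2 = w1 ∨ B = (C ⊕ A) ∨ B
w3 = w2 ∨ B = ((C ⊕ A) ∨ B) ∨ B
w5 = w3 ⊕ C = (((C ⊕ A) ∨ B) ∨ B) ⊕ C

(((C ⊕ A) ∨ B) ∨ B) ⊕ C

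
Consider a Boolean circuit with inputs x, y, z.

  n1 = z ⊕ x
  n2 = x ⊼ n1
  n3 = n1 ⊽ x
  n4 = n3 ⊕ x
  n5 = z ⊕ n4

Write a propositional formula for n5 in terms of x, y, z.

n1 = z ⊕ x
n3 = n1 ⊽ x = (z ⊕ x) ⊽ x
n4 = n3 ⊕ x = ((z ⊕ x) ⊽ x) ⊕ x
n5 = z ⊕ n4 = z ⊕ (((z ⊕ x) ⊽ x) ⊕ x)

z ⊕ (((z ⊕ x) ⊽ x) ⊕ x)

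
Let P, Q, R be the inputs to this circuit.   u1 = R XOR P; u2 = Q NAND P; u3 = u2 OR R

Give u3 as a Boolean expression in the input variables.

(Q NAND P) OR R

u2 = Q NAND P
u3 = u2 OR R = (Q NAND P) OR R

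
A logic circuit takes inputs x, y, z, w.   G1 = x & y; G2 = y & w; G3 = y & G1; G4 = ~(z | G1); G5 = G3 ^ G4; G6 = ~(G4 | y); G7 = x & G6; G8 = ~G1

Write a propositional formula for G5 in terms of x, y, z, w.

(y & (x & y)) ^ (~(z | (x & y)))

G1 = x & y
G3 = y & G1 = y & (x & y)
G4 = ~(z | G1) = ~(z | (x & y))
G5 = G3 ^ G4 = (y & (x & y)) ^ (~(z | (x & y)))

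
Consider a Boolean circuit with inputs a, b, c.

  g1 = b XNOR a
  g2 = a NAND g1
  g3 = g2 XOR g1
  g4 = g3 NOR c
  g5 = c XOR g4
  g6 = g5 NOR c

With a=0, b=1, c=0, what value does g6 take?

1

g1 = 1 XNOR 0 = 0
g2 = 0 NAND 0 = 1
g3 = 1 XOR 0 = 1
g4 = 1 NOR 0 = 0
g5 = 0 XOR 0 = 0
g6 = 0 NOR 0 = 1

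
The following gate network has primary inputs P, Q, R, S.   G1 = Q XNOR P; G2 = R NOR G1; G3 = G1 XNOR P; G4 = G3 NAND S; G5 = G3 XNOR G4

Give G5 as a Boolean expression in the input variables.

G1 = Q XNOR P
G3 = G1 XNOR P = (Q XNOR P) XNOR P
G4 = G3 NAND S = ((Q XNOR P) XNOR P) NAND S
G5 = G3 XNOR G4 = ((Q XNOR P) XNOR P) XNOR (((Q XNOR P) XNOR P) NAND S)

((Q XNOR P) XNOR P) XNOR (((Q XNOR P) XNOR P) NAND S)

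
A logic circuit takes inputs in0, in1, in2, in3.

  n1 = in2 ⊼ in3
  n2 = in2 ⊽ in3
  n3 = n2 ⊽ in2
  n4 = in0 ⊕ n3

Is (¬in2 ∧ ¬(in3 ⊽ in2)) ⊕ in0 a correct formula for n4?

Yes

n2 = in2 ⊽ in3
n3 = n2 ⊽ in2 = (in2 ⊽ in3) ⊽ in2
n4 = in0 ⊕ n3 = in0 ⊕ ((in2 ⊽ in3) ⊽ in2)
At in0=0, in1=0, in2=0, in3=0: circuit gives 0, formula gives 0.
At in0=0, in1=0, in2=0, in3=1: circuit gives 1, formula gives 1.
Agrees on all 16 inputs.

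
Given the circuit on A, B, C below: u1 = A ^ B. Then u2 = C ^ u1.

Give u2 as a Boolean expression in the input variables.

C ^ (A ^ B)

u1 = A ^ B
u2 = C ^ u1 = C ^ (A ^ B)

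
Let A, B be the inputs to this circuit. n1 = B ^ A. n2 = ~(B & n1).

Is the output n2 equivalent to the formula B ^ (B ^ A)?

No

n1 = B ^ A
n2 = ~(B & n1) = ~(B & (B ^ A))
At A=0, B=0: circuit gives 1, formula gives 0.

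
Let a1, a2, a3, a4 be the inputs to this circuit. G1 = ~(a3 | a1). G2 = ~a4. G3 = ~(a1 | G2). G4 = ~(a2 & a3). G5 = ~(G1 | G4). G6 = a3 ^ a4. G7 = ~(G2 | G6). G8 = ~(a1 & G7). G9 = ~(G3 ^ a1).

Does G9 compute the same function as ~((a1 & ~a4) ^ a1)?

G2 = ~a4
G3 = ~(a1 | G2) = ~(a1 | ~a4)
G9 = ~(G3 ^ a1) = ~((~(a1 | ~a4)) ^ a1)
At a1=0, a2=0, a3=0, a4=1: circuit gives 0, formula gives 1.

No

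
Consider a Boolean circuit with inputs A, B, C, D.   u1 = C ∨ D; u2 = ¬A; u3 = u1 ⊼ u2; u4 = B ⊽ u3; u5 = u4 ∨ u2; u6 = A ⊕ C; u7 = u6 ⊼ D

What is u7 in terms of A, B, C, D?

(A ⊕ C) ⊼ D

u6 = A ⊕ C
u7 = u6 ⊼ D = (A ⊕ C) ⊼ D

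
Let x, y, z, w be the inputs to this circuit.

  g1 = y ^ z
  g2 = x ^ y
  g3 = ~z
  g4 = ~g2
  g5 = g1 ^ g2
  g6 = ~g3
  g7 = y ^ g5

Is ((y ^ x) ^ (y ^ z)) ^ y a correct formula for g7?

Yes

g1 = y ^ z
g2 = x ^ y
g5 = g1 ^ g2 = (y ^ z) ^ (x ^ y)
g7 = y ^ g5 = y ^ ((y ^ z) ^ (x ^ y))
At x=0, y=0, z=0, w=0: circuit gives 0, formula gives 0.
At x=0, y=0, z=1, w=0: circuit gives 1, formula gives 1.
Agrees on all 16 inputs.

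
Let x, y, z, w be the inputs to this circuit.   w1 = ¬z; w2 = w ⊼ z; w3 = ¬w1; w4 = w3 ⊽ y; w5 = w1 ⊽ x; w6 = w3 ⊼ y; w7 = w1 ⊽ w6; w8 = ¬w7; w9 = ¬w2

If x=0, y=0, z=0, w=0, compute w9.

w2 = 0 ⊼ 0 = 1
w9 = ¬1 = 0

0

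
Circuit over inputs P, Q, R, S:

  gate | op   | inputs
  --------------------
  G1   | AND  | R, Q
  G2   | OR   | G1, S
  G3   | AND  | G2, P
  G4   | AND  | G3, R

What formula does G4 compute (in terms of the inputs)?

(((R AND Q) OR S) AND P) AND R

G1 = R AND Q
G2 = G1 OR S = (R AND Q) OR S
G3 = G2 AND P = ((R AND Q) OR S) AND P
G4 = G3 AND R = (((R AND Q) OR S) AND P) AND R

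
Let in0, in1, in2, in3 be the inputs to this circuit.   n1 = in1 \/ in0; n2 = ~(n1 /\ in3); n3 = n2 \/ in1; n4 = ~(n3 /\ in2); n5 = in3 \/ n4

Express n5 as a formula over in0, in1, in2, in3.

in3 \/ (~(((~((in1 \/ in0) /\ in3)) \/ in1) /\ in2))

n1 = in1 \/ in0
n2 = ~(n1 /\ in3) = ~((in1 \/ in0) /\ in3)
n3 = n2 \/ in1 = (~((in1 \/ in0) /\ in3)) \/ in1
n4 = ~(n3 /\ in2) = ~(((~((in1 \/ in0) /\ in3)) \/ in1) /\ in2)
n5 = in3 \/ n4 = in3 \/ (~(((~((in1 \/ in0) /\ in3)) \/ in1) /\ in2))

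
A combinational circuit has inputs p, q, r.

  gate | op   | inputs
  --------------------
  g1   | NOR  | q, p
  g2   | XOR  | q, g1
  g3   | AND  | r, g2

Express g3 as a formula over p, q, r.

g1 = q NOR p
g2 = q XOR g1 = q XOR (q NOR p)
g3 = r AND g2 = r AND (q XOR (q NOR p))

r AND (q XOR (q NOR p))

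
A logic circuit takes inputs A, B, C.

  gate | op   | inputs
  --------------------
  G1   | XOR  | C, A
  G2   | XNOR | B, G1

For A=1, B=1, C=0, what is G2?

G1 = 0 XOR 1 = 1
G2 = 1 XNOR 1 = 1

1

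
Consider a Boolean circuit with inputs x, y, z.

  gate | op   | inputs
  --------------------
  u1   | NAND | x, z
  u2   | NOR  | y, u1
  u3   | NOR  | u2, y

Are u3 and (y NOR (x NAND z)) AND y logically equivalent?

u1 = x NAND z
u2 = y NOR u1 = y NOR (x NAND z)
u3 = u2 NOR y = (y NOR (x NAND z)) NOR y
At x=0, y=0, z=0: circuit gives 1, formula gives 0.

No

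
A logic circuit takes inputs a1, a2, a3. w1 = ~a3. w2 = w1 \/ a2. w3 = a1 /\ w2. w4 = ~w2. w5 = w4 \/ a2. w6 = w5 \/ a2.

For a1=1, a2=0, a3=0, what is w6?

0

w1 = ~0 = 1
w2 = 1 \/ 0 = 1
w4 = ~1 = 0
w5 = 0 \/ 0 = 0
w6 = 0 \/ 0 = 0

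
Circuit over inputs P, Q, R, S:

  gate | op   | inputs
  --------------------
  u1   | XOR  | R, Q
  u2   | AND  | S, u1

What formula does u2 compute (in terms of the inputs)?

S AND (R XOR Q)

u1 = R XOR Q
u2 = S AND u1 = S AND (R XOR Q)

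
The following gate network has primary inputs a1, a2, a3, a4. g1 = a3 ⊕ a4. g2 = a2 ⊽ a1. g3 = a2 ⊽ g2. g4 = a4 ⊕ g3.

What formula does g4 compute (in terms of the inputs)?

a4 ⊕ (a2 ⊽ (a2 ⊽ a1))

g2 = a2 ⊽ a1
g3 = a2 ⊽ g2 = a2 ⊽ (a2 ⊽ a1)
g4 = a4 ⊕ g3 = a4 ⊕ (a2 ⊽ (a2 ⊽ a1))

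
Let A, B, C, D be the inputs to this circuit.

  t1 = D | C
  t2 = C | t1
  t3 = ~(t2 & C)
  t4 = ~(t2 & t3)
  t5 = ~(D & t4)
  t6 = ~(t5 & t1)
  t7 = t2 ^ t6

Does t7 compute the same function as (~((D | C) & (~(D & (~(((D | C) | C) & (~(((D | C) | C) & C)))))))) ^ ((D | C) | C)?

Yes

t1 = D | C
t2 = C | t1 = C | (D | C)
t3 = ~(t2 & C) = ~((C | (D | C)) & C)
t4 = ~(t2 & t3) = ~((C | (D | C)) & (~((C | (D | C)) & C)))
t5 = ~(D & t4) = ~(D & (~((C | (D | C)) & (~((C | (D | C)) & C)))))
t6 = ~(t5 & t1) = ~((~(D & (~((C | (D | C)) & (~((C | (D | C)) & C)))))) & (D | C))
t7 = t2 ^ t6 = (C | (D | C)) ^ (~((~(D & (~((C | (D | C)) & (~((C | (D | C)) & C)))))) & (D | C)))
At A=0, B=0, C=1, D=1: circuit gives 0, formula gives 0.
At A=0, B=0, C=0, D=0: circuit gives 1, formula gives 1.
Agrees on all 16 inputs.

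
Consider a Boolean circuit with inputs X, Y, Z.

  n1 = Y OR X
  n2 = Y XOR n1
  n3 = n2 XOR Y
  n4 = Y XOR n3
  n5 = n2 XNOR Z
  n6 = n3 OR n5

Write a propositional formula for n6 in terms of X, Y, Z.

n1 = Y OR X
n2 = Y XOR n1 = Y XOR (Y OR X)
n3 = n2 XOR Y = (Y XOR (Y OR X)) XOR Y
n5 = n2 XNOR Z = (Y XOR (Y OR X)) XNOR Z
n6 = n3 OR n5 = ((Y XOR (Y OR X)) XOR Y) OR ((Y XOR (Y OR X)) XNOR Z)

((Y XOR (Y OR X)) XOR Y) OR ((Y XOR (Y OR X)) XNOR Z)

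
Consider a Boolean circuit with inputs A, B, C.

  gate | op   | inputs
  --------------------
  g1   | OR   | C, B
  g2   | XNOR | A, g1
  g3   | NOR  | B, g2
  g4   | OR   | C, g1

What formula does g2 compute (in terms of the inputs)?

A XNOR (C OR B)

g1 = C OR B
g2 = A XNOR g1 = A XNOR (C OR B)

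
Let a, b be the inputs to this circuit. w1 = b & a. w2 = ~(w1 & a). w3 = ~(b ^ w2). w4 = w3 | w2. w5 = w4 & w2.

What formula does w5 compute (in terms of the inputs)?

((~(b ^ (~((b & a) & a)))) | (~((b & a) & a))) & (~((b & a) & a))

w1 = b & a
w2 = ~(w1 & a) = ~((b & a) & a)
w3 = ~(b ^ w2) = ~(b ^ (~((b & a) & a)))
w4 = w3 | w2 = (~(b ^ (~((b & a) & a)))) | (~((b & a) & a))
w5 = w4 & w2 = ((~(b ^ (~((b & a) & a)))) | (~((b & a) & a))) & (~((b & a) & a))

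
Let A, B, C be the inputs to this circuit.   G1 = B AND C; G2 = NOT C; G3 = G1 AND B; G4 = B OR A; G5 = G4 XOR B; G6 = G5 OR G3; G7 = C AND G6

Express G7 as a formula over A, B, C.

G1 = B AND C
G3 = G1 AND B = (B AND C) AND B
G4 = B OR A
G5 = G4 XOR B = (B OR A) XOR B
G6 = G5 OR G3 = ((B OR A) XOR B) OR ((B AND C) AND B)
G7 = C AND G6 = C AND (((B OR A) XOR B) OR ((B AND C) AND B))

C AND (((B OR A) XOR B) OR ((B AND C) AND B))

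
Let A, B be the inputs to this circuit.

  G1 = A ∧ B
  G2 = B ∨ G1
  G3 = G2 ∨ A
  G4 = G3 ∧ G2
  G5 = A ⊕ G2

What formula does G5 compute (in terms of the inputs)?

A ⊕ (B ∨ (A ∧ B))

G1 = A ∧ B
G2 = B ∨ G1 = B ∨ (A ∧ B)
G5 = A ⊕ G2 = A ⊕ (B ∨ (A ∧ B))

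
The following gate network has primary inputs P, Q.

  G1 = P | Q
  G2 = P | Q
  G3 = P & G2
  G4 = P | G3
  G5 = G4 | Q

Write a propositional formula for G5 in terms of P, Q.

G2 = P | Q
G3 = P & G2 = P & (P | Q)
G4 = P | G3 = P | (P & (P | Q))
G5 = G4 | Q = (P | (P & (P | Q))) | Q

(P | (P & (P | Q))) | Q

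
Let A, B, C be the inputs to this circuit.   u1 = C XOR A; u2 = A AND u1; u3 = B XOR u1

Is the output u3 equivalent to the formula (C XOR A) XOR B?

u1 = C XOR A
u3 = B XOR u1 = B XOR (C XOR A)
At A=0, B=0, C=0: circuit gives 0, formula gives 0.
At A=0, B=0, C=1: circuit gives 1, formula gives 1.
Agrees on all 8 inputs.

Yes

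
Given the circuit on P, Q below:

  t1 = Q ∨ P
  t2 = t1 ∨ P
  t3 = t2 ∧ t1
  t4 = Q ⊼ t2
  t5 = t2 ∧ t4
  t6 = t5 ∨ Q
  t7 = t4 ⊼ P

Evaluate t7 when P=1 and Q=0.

t1 = 0 ∨ 1 = 1
t2 = 1 ∨ 1 = 1
t4 = 0 ⊼ 1 = 1
t7 = 1 ⊼ 1 = 0

0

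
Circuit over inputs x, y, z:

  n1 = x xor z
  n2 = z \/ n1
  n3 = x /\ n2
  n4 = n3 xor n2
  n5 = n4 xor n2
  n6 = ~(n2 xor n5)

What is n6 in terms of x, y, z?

~((z \/ (x xor z)) xor (((x /\ (z \/ (x xor z))) xor (z \/ (x xor z))) xor (z \/ (x xor z))))

n1 = x xor z
n2 = z \/ n1 = z \/ (x xor z)
n3 = x /\ n2 = x /\ (z \/ (x xor z))
n4 = n3 xor n2 = (x /\ (z \/ (x xor z))) xor (z \/ (x xor z))
n5 = n4 xor n2 = ((x /\ (z \/ (x xor z))) xor (z \/ (x xor z))) xor (z \/ (x xor z))
n6 = ~(n2 xor n5) = ~((z \/ (x xor z)) xor (((x /\ (z \/ (x xor z))) xor (z \/ (x xor z))) xor (z \/ (x xor z))))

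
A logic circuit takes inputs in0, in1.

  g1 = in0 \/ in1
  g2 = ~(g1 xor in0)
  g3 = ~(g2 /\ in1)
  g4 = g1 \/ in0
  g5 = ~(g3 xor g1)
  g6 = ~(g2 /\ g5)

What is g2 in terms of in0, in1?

~((in0 \/ in1) xor in0)

g1 = in0 \/ in1
g2 = ~(g1 xor in0) = ~((in0 \/ in1) xor in0)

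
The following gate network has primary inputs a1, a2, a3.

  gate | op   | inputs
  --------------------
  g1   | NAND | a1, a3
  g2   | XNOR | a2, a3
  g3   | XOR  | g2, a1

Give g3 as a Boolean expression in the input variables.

(a2 XNOR a3) XOR a1

g2 = a2 XNOR a3
g3 = g2 XOR a1 = (a2 XNOR a3) XOR a1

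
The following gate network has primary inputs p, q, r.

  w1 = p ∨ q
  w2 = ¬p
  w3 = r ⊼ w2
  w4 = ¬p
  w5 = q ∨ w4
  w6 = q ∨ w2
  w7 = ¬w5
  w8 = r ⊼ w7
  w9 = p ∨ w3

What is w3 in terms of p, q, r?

r ⊼ ¬p

w2 = ¬p
w3 = r ⊼ w2 = r ⊼ ¬p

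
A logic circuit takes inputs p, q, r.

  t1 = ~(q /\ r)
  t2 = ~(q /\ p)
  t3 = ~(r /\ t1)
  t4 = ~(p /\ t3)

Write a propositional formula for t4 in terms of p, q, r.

~(p /\ (~(r /\ (~(q /\ r)))))

t1 = ~(q /\ r)
t3 = ~(r /\ t1) = ~(r /\ (~(q /\ r)))
t4 = ~(p /\ t3) = ~(p /\ (~(r /\ (~(q /\ r)))))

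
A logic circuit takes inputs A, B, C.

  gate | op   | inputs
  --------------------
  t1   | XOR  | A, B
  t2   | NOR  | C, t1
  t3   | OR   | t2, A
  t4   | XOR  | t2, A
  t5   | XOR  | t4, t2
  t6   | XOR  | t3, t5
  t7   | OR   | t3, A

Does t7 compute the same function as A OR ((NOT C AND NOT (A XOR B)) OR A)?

t1 = A XOR B
t2 = C NOR t1 = C NOR (A XOR B)
t3 = t2 OR A = (C NOR (A XOR B)) OR A
t7 = t3 OR A = ((C NOR (A XOR B)) OR A) OR A
At A=0, B=0, C=1: circuit gives 0, formula gives 0.
At A=0, B=0, C=0: circuit gives 1, formula gives 1.
Agrees on all 8 inputs.

Yes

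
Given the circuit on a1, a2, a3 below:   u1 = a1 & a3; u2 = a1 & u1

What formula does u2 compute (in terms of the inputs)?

u1 = a1 & a3
u2 = a1 & u1 = a1 & (a1 & a3)

a1 & (a1 & a3)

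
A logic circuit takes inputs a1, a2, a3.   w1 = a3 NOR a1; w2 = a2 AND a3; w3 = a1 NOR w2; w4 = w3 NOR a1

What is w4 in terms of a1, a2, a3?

(a1 NOR (a2 AND a3)) NOR a1

w2 = a2 AND a3
w3 = a1 NOR w2 = a1 NOR (a2 AND a3)
w4 = w3 NOR a1 = (a1 NOR (a2 AND a3)) NOR a1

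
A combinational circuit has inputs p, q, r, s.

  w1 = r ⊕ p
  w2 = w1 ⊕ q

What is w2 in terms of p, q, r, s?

(r ⊕ p) ⊕ q

w1 = r ⊕ p
w2 = w1 ⊕ q = (r ⊕ p) ⊕ q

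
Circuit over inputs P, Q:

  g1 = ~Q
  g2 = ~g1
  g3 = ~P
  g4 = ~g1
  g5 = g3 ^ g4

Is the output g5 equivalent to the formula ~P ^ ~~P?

No

g1 = ~Q
g3 = ~P
g4 = ~g1 = ~~Q
g5 = g3 ^ g4 = ~P ^ ~~Q
At P=0, Q=1: circuit gives 0, formula gives 1.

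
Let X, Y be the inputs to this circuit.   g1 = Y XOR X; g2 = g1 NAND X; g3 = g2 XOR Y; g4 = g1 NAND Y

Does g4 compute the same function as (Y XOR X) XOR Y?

g1 = Y XOR X
g4 = g1 NAND Y = (Y XOR X) NAND Y
At X=0, Y=0: circuit gives 1, formula gives 0.

No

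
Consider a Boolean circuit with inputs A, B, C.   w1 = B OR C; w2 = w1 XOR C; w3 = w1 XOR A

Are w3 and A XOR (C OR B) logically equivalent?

Yes

w1 = B OR C
w3 = w1 XOR A = (B OR C) XOR A
At A=0, B=0, C=0: circuit gives 0, formula gives 0.
At A=0, B=0, C=1: circuit gives 1, formula gives 1.
Agrees on all 8 inputs.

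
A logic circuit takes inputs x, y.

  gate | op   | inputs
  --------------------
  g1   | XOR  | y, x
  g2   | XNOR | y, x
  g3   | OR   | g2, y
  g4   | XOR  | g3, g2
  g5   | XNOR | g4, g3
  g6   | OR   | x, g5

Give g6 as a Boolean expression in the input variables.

x OR ((((y XNOR x) OR y) XOR (y XNOR x)) XNOR ((y XNOR x) OR y))

g2 = y XNOR x
g3 = g2 OR y = (y XNOR x) OR y
g4 = g3 XOR g2 = ((y XNOR x) OR y) XOR (y XNOR x)
g5 = g4 XNOR g3 = (((y XNOR x) OR y) XOR (y XNOR x)) XNOR ((y XNOR x) OR y)
g6 = x OR g5 = x OR ((((y XNOR x) OR y) XOR (y XNOR x)) XNOR ((y XNOR x) OR y))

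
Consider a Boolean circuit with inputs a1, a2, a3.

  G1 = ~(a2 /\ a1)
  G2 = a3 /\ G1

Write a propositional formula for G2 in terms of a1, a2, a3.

G1 = ~(a2 /\ a1)
G2 = a3 /\ G1 = a3 /\ (~(a2 /\ a1))

a3 /\ (~(a2 /\ a1))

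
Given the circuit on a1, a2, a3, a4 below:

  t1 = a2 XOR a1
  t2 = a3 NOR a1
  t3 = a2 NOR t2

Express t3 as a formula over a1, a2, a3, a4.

t2 = a3 NOR a1
t3 = a2 NOR t2 = a2 NOR (a3 NOR a1)

a2 NOR (a3 NOR a1)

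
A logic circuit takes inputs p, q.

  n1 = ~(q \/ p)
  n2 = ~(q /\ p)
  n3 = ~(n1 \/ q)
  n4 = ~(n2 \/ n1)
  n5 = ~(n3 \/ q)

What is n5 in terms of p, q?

n1 = ~(q \/ p)
n3 = ~(n1 \/ q) = ~((~(q \/ p)) \/ q)
n5 = ~(n3 \/ q) = ~((~((~(q \/ p)) \/ q)) \/ q)

~((~((~(q \/ p)) \/ q)) \/ q)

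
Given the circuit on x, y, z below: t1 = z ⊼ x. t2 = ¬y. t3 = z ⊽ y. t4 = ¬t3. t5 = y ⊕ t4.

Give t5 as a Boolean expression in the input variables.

t3 = z ⊽ y
t4 = ¬t3 = ¬(z ⊽ y)
t5 = y ⊕ t4 = y ⊕ ¬(z ⊽ y)

y ⊕ ¬(z ⊽ y)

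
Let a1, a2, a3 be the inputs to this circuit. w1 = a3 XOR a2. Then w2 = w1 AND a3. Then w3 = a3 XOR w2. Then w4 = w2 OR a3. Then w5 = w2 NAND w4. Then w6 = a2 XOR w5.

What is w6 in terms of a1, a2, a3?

a2 XOR (((a3 XOR a2) AND a3) NAND (((a3 XOR a2) AND a3) OR a3))

w1 = a3 XOR a2
w2 = w1 AND a3 = (a3 XOR a2) AND a3
w4 = w2 OR a3 = ((a3 XOR a2) AND a3) OR a3
w5 = w2 NAND w4 = ((a3 XOR a2) AND a3) NAND (((a3 XOR a2) AND a3) OR a3)
w6 = a2 XOR w5 = a2 XOR (((a3 XOR a2) AND a3) NAND (((a3 XOR a2) AND a3) OR a3))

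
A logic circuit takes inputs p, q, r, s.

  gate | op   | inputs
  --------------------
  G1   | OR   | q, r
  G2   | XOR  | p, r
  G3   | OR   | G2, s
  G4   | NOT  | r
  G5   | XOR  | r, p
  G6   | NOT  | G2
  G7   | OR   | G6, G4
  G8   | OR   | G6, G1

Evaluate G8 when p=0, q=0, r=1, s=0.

G1 = 0 OR 1 = 1
G2 = 0 XOR 1 = 1
G6 = NOT 1 = 0
G8 = 0 OR 1 = 1

1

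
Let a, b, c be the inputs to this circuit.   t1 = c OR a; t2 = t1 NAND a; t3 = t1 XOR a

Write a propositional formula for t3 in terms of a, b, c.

t1 = c OR a
t3 = t1 XOR a = (c OR a) XOR a

(c OR a) XOR a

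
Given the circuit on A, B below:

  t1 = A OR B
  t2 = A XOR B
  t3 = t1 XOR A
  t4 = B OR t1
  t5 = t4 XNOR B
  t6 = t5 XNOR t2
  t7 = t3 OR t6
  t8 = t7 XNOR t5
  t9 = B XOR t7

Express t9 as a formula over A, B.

t1 = A OR B
t2 = A XOR B
t3 = t1 XOR A = (A OR B) XOR A
t4 = B OR t1 = B OR (A OR B)
t5 = t4 XNOR B = (B OR (A OR B)) XNOR B
t6 = t5 XNOR t2 = ((B OR (A OR B)) XNOR B) XNOR (A XOR B)
t7 = t3 OR t6 = ((A OR B) XOR A) OR (((B OR (A OR B)) XNOR B) XNOR (A XOR B))
t9 = B XOR t7 = B XOR (((A OR B) XOR A) OR (((B OR (A OR B)) XNOR B) XNOR (A XOR B)))

B XOR (((A OR B) XOR A) OR (((B OR (A OR B)) XNOR B) XNOR (A XOR B)))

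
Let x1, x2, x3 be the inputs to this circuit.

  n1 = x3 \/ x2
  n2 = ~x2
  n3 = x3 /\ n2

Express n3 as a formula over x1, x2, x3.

n2 = ~x2
n3 = x3 /\ n2 = x3 /\ ~x2

x3 /\ ~x2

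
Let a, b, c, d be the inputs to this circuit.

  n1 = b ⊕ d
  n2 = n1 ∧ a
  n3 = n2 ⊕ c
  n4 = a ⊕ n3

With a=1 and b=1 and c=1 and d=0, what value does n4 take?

n1 = 1 ⊕ 0 = 1
n2 = 1 ∧ 1 = 1
n3 = 1 ⊕ 1 = 0
n4 = 1 ⊕ 0 = 1

1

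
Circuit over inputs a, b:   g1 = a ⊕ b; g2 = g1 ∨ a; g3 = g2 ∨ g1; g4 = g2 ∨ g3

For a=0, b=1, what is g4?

1

g1 = 0 ⊕ 1 = 1
g2 = 1 ∨ 0 = 1
g3 = 1 ∨ 1 = 1
g4 = 1 ∨ 1 = 1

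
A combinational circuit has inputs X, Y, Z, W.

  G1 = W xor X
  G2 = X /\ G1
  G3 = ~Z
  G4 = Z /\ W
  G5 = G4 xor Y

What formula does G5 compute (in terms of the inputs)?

G4 = Z /\ W
G5 = G4 xor Y = (Z /\ W) xor Y

(Z /\ W) xor Y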